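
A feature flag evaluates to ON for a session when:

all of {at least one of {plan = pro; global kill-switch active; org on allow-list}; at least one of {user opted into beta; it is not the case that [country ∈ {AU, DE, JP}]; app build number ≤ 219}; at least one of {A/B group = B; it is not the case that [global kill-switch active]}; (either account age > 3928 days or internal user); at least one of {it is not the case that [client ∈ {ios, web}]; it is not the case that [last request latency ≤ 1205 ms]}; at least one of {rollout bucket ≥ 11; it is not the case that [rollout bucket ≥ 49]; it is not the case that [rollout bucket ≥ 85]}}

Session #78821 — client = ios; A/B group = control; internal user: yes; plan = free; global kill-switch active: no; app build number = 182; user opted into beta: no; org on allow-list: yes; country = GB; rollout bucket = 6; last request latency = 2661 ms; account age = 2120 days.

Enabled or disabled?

Enabled

Atomic conditions:
  plan = pro: free == pro is false
  global kill-switch active: no → false
  org on allow-list: yes → true
  user opted into beta: no → false
  country ∈ {AU, DE, JP}: GB is not in the set → false
  app build number ≤ 219: 182 ≤ 219 is true
  A/B group = B: control == B is false
  account age > 3928 days: 2120 > 3928 is false
  internal user: yes → true
  client ∈ {ios, web}: ios is in the set → true
  last request latency ≤ 1205 ms: 2661 ≤ 1205 is false
  rollout bucket ≥ 11: 6 ≥ 11 is false
  rollout bucket ≥ 49: 6 ≥ 49 is false
  rollout bucket ≥ 85: 6 ≥ 85 is false
Combine:
[1] false OR false OR true = true
[2.2] NOT false = true
[2] false OR true OR true = true
[3.2] NOT false = true
[3] false OR true = true
[4] false OR true = true
[5.1] NOT true = false
[5.2] NOT false = true
[5] false OR true = true
[6.2] NOT false = true
[6.3] NOT false = true
[6] false OR true OR true = true
[root] true AND true AND true AND true AND true AND true = true
Overall: true → enabled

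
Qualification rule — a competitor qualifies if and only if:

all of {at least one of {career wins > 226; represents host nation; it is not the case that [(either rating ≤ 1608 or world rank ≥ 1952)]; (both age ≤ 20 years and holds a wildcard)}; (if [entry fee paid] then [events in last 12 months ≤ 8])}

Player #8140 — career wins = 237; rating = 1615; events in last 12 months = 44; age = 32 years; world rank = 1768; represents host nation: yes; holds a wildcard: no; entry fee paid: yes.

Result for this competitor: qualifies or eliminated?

Atomic conditions:
  career wins > 226: 237 > 226 is true
  represents host nation: yes → true
  rating ≤ 1608: 1615 ≤ 1608 is false
  world rank ≥ 1952: 1768 ≥ 1952 is false
  age ≤ 20 years: 32 ≤ 20 is false
  holds a wildcard: no → false
  entry fee paid: yes → true
  events in last 12 months ≤ 8: 44 ≤ 8 is false
Combine:
[1.3.1] false OR false = false
[1.3] NOT false = true
[1.4] false AND false = false
[1] true OR true OR true OR false = true
[2] true → false = false
[root] true AND false = false
Overall: false → eliminated

Eliminated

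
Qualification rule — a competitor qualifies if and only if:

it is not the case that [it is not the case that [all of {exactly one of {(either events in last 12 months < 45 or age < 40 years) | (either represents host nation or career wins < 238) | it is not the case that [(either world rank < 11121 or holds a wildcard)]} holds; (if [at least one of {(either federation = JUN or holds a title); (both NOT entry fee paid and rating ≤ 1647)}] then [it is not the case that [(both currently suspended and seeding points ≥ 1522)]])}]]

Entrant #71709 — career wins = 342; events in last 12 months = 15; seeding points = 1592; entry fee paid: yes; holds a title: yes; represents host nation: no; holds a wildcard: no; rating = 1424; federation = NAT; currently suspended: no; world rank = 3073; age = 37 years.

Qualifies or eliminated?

Qualifies

Atomic conditions:
  events in last 12 months < 45: 15 < 45 is true
  age < 40 years: 37 < 40 is true
  represents host nation: no → false
  career wins < 238: 342 < 238 is false
  world rank < 11121: 3073 < 11121 is true
  holds a wildcard: no → false
  federation = JUN: NAT == JUN is false
  holds a title: yes → true
  NOT entry fee paid: yes → false
  rating ≤ 1647: 1424 ≤ 1647 is true
  currently suspended: no → false
  seeding points ≥ 1522: 1592 ≥ 1522 is true
Combine:
[1.1.1.1] true OR true = true
[1.1.1.2] false OR false = false
[1.1.1.3.1] true OR false = true
[1.1.1.3] NOT true = false
[1.1.1] exactly-one(true, false, false) = true
[1.1.2.1.1] false OR true = true
[1.1.2.1.2] false AND true = false
[1.1.2.1] true OR false = true
[1.1.2.2.1] false AND true = false
[1.1.2.2] NOT false = true
[1.1.2] true → true = true
[1.1] true AND true = true
[1] NOT true = false
[root] NOT false = true
Overall: true → qualifies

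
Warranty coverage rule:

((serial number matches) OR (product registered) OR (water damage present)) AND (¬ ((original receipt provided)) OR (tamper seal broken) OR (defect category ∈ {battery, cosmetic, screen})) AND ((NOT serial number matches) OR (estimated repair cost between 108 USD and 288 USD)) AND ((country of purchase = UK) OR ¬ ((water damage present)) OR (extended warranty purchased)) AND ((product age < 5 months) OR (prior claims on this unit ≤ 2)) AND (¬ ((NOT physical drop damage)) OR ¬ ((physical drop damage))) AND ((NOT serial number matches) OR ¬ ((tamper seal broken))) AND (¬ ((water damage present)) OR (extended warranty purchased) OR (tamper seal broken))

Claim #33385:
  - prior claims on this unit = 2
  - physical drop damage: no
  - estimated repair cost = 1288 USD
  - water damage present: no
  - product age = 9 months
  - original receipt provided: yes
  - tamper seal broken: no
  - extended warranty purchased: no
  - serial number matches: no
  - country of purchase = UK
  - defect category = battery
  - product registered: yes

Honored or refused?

Honored

Atomic conditions:
  serial number matches: no → false
  product registered: yes → true
  water damage present: no → false
  original receipt provided: yes → true
  tamper seal broken: no → false
  defect category ∈ {battery, cosmetic, screen}: battery is in the set → true
  NOT serial number matches: no → true
  estimated repair cost between 108 USD and 288 USD: 1288 in [108, 288] is false
  country of purchase = UK: UK == UK is true
  extended warranty purchased: no → false
  product age < 5 months: 9 < 5 is false
  prior claims on this unit ≤ 2: 2 ≤ 2 is true
  NOT physical drop damage: no → true
  physical drop damage: no → false
Combine:
[1] false OR true OR false = true
[2.1] NOT true = false
[2] false OR false OR true = true
[3] true OR false = true
[4.2] NOT false = true
[4] true OR true OR false = true
[5] false OR true = true
[6.1] NOT true = false
[6.2] NOT false = true
[6] false OR true = true
[7.2] NOT false = true
[7] true OR true = true
[8.1] NOT false = true
[8] true OR false OR false = true
[root] true AND true AND true AND true AND true AND true AND true AND true = true
Overall: true → honored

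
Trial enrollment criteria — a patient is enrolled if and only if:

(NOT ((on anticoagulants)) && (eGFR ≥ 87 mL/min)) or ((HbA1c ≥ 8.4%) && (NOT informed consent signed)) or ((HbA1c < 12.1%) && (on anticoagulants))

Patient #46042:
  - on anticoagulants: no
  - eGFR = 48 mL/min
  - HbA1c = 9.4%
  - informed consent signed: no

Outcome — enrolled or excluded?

Enrolled

Atomic conditions:
  on anticoagulants: no → false
  eGFR ≥ 87 mL/min: 48 ≥ 87 is false
  HbA1c ≥ 8.4%: 9.4 ≥ 8.4 is true
  NOT informed consent signed: no → true
  HbA1c < 12.1%: 9.4 < 12.1 is true
Combine:
[1.1] NOT false = true
[1] true AND false = false
[2] true AND true = true
[3] true AND false = false
[root] false OR true OR false = true
Overall: true → enrolled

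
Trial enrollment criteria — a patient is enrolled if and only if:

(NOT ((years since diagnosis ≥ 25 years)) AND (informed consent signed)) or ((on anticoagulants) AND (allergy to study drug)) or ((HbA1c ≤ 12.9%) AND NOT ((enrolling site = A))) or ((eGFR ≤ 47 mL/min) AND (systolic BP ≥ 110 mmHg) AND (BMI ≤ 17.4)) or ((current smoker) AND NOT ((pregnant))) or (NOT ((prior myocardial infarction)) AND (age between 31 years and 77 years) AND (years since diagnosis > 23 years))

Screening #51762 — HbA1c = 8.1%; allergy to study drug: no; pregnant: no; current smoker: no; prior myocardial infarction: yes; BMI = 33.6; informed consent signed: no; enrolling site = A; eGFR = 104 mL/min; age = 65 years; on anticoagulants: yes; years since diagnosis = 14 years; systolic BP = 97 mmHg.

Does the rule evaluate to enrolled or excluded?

Atomic conditions:
  years since diagnosis ≥ 25 years: 14 ≥ 25 is false
  informed consent signed: no → false
  on anticoagulants: yes → true
  allergy to study drug: no → false
  HbA1c ≤ 12.9%: 8.1 ≤ 12.9 is true
  enrolling site = A: A == A is true
  eGFR ≤ 47 mL/min: 104 ≤ 47 is false
  systolic BP ≥ 110 mmHg: 97 ≥ 110 is false
  BMI ≤ 17.4: 33.6 ≤ 17.4 is false
  current smoker: no → false
  pregnant: no → false
  prior myocardial infarction: yes → true
  age between 31 years and 77 years: 65 in [31, 77] is true
  years since diagnosis > 23 years: 14 > 23 is false
Combine:
[1.1] NOT false = true
[1] true AND false = false
[2] true AND false = false
[3.2] NOT true = false
[3] true AND false = false
[4] false AND false AND false = false
[5.2] NOT false = true
[5] false AND true = false
[6.1] NOT true = false
[6] false AND true AND false = false
[root] false OR false OR false OR false OR false OR false = false
Overall: false → excluded

Excluded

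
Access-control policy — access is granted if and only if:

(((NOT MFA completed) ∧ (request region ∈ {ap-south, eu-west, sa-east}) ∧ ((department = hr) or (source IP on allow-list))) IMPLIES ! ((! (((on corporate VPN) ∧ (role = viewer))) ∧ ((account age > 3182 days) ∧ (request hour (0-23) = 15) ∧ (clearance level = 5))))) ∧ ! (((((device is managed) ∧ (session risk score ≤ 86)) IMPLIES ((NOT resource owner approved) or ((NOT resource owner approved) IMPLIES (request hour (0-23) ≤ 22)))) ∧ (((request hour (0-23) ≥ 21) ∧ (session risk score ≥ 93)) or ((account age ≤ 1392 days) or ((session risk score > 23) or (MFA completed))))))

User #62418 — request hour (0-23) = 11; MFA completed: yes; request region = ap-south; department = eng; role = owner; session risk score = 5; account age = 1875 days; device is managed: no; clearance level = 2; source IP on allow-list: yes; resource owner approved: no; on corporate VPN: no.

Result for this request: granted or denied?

Denied

Atomic conditions:
  NOT MFA completed: yes → false
  request region ∈ {ap-south, eu-west, sa-east}: ap-south is in the set → true
  department = hr: eng == hr is false
  source IP on allow-list: yes → true
  on corporate VPN: no → false
  role = viewer: owner == viewer is false
  account age > 3182 days: 1875 > 3182 is false
  request hour (0-23) = 15: 11 == 15 is false
  clearance level = 5: 2 == 5 is false
  device is managed: no → false
  session risk score ≤ 86: 5 ≤ 86 is true
  NOT resource owner approved: no → true
  request hour (0-23) ≤ 22: 11 ≤ 22 is true
  request hour (0-23) ≥ 21: 11 ≥ 21 is false
  session risk score ≥ 93: 5 ≥ 93 is false
  account age ≤ 1392 days: 1875 ≤ 1392 is false
  session risk score > 23: 5 > 23 is false
  MFA completed: yes → true
Combine:
[1.1.3] false OR true = true
[1.1] false AND true AND true = false
[1.2.1.1.1] false AND false = false
[1.2.1.1] NOT false = true
[1.2.1.2] false AND false AND false = false
[1.2.1] true AND false = false
[1.2] NOT false = true
[1] false → true (antecedent false ⇒ implication holds) = true
[2.1.1.1] false AND true = false
[2.1.1.2.2] true → true = true
[2.1.1.2] true OR true = true
[2.1.1] false → true (antecedent false ⇒ implication holds) = true
[2.1.2.1] false AND false = false
[2.1.2.2.2] false OR true = true
[2.1.2.2] false OR true = true
[2.1.2] false OR true = true
[2.1] true AND true = true
[2] NOT true = false
[root] true AND false = false
Overall: false → denied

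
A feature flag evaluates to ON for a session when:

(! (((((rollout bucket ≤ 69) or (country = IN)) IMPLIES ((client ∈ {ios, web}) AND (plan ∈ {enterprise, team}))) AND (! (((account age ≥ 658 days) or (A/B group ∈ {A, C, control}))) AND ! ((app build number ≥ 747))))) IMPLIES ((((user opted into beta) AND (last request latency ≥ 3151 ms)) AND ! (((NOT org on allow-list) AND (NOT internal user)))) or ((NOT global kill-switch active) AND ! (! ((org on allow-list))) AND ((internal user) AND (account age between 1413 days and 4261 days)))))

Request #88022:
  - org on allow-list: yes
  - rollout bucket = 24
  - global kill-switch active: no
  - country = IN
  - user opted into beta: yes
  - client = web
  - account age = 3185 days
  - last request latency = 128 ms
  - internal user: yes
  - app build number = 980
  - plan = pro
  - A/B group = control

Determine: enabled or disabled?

Enabled

Atomic conditions:
  rollout bucket ≤ 69: 24 ≤ 69 is true
  country = IN: IN == IN is true
  client ∈ {ios, web}: web is in the set → true
  plan ∈ {enterprise, team}: pro is not in the set → false
  account age ≥ 658 days: 3185 ≥ 658 is true
  A/B group ∈ {A, C, control}: control is in the set → true
  app build number ≥ 747: 980 ≥ 747 is true
  user opted into beta: yes → true
  last request latency ≥ 3151 ms: 128 ≥ 3151 is false
  NOT org on allow-list: yes → false
  NOT internal user: yes → false
  NOT global kill-switch active: no → true
  org on allow-list: yes → true
  internal user: yes → true
  account age between 1413 days and 4261 days: 3185 in [1413, 4261] is true
Combine:
[1.1.1.1] true OR true = true
[1.1.1.2] true AND false = false
[1.1.1] true → false = false
[1.1.2.1.1] true OR true = true
[1.1.2.1] NOT true = false
[1.1.2.2] NOT true = false
[1.1.2] false AND false = false
[1.1] false AND false = false
[1] NOT false = true
[2.1.1] true AND false = false
[2.1.2.1] false AND false = false
[2.1.2] NOT false = true
[2.1] false AND true = false
[2.2.2.1] NOT true = false
[2.2.2] NOT false = true
[2.2.3] true AND true = true
[2.2] true AND true AND true = true
[2] false OR true = true
[root] true → true = true
Overall: true → enabled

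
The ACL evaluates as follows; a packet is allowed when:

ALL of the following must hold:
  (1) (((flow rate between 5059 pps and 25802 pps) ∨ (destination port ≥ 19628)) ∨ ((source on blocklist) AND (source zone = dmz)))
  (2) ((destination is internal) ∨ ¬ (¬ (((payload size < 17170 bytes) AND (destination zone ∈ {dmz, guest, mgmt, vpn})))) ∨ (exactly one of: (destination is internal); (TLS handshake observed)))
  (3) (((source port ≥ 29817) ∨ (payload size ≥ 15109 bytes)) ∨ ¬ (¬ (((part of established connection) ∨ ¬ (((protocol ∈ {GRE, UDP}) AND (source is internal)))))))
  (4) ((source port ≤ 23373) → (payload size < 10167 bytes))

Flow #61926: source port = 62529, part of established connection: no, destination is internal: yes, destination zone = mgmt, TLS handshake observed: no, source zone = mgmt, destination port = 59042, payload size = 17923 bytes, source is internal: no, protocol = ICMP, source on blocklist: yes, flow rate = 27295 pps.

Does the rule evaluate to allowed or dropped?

Allowed

Atomic conditions:
  flow rate between 5059 pps and 25802 pps: 27295 in [5059, 25802] is false
  destination port ≥ 19628: 59042 ≥ 19628 is true
  source on blocklist: yes → true
  source zone = dmz: mgmt == dmz is false
  destination is internal: yes → true
  payload size < 17170 bytes: 17923 < 17170 is false
  destination zone ∈ {dmz, guest, mgmt, vpn}: mgmt is in the set → true
  TLS handshake observed: no → false
  source port ≥ 29817: 62529 ≥ 29817 is true
  payload size ≥ 15109 bytes: 17923 ≥ 15109 is true
  part of established connection: no → false
  protocol ∈ {GRE, UDP}: ICMP is not in the set → false
  source is internal: no → false
  source port ≤ 23373: 62529 ≤ 23373 is false
  payload size < 10167 bytes: 17923 < 10167 is false
Combine:
[1.1] false OR true = true
[1.2] true AND false = false
[1] true OR false = true
[2.2.1.1] false AND true = false
[2.2.1] NOT false = true
[2.2] NOT true = false
[2.3] exactly-one(true, false) = true
[2] true OR false OR true = true
[3.1] true OR true = true
[3.2.1.1.2.1] false AND false = false
[3.2.1.1.2] NOT false = true
[3.2.1.1] false OR true = true
[3.2.1] NOT true = false
[3.2] NOT false = true
[3] true OR true = true
[4] false → false (antecedent false ⇒ implication holds) = true
[root] true AND true AND true AND true = true
Overall: true → allowed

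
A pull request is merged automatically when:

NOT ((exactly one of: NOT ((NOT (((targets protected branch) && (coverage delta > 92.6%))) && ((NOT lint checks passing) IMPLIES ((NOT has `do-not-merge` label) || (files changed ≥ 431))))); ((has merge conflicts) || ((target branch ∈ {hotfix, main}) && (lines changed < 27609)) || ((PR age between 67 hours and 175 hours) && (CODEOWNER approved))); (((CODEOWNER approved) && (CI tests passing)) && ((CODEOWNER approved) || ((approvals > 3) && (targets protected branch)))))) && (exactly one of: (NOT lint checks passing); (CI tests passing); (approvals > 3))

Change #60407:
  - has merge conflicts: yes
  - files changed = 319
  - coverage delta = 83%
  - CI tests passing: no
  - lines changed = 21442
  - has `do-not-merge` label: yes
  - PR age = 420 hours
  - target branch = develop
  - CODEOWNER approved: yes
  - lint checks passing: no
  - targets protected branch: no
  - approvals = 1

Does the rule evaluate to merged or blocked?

Merged

Atomic conditions:
  targets protected branch: no → false
  coverage delta > 92.6%: 83 > 92.6 is false
  NOT lint checks passing: no → true
  NOT has `do-not-merge` label: yes → false
  files changed ≥ 431: 319 ≥ 431 is false
  has merge conflicts: yes → true
  target branch ∈ {hotfix, main}: develop is not in the set → false
  lines changed < 27609: 21442 < 27609 is true
  PR age between 67 hours and 175 hours: 420 in [67, 175] is false
  CODEOWNER approved: yes → true
  CI tests passing: no → false
  approvals > 3: 1 > 3 is false
Combine:
[1.1.1.1.1.1] false AND false = false
[1.1.1.1.1] NOT false = true
[1.1.1.1.2.2] false OR false = false
[1.1.1.1.2] true → false = false
[1.1.1.1] true AND false = false
[1.1.1] NOT false = true
[1.1.2.2] false AND true = false
[1.1.2.3] false AND true = false
[1.1.2] true OR false OR false = true
[1.1.3.1] true AND false = false
[1.1.3.2.2] false AND false = false
[1.1.3.2] true OR false = true
[1.1.3] false AND true = false
[1.1] exactly-one(true, true, false) = false
[1] NOT false = true
[2] exactly-one(true, false, false) = true
[root] true AND true = true
Overall: true → merged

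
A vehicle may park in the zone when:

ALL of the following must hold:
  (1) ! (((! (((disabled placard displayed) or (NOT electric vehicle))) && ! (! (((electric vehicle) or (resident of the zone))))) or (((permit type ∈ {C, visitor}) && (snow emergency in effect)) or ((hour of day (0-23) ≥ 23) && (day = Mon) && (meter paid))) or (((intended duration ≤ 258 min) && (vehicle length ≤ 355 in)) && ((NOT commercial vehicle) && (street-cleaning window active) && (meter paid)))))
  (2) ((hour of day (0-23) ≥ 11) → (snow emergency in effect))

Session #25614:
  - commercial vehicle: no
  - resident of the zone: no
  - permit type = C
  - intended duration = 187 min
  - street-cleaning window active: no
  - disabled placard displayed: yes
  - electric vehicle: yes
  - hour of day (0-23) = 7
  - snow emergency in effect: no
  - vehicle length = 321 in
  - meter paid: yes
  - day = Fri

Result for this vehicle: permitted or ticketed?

Permitted

Atomic conditions:
  disabled placard displayed: yes → true
  NOT electric vehicle: yes → false
  electric vehicle: yes → true
  resident of the zone: no → false
  permit type ∈ {C, visitor}: C is in the set → true
  snow emergency in effect: no → false
  hour of day (0-23) ≥ 23: 7 ≥ 23 is false
  day = Mon: Fri == Mon is false
  meter paid: yes → true
  intended duration ≤ 258 min: 187 ≤ 258 is true
  vehicle length ≤ 355 in: 321 ≤ 355 is true
  NOT commercial vehicle: no → true
  street-cleaning window active: no → false
  hour of day (0-23) ≥ 11: 7 ≥ 11 is false
Combine:
[1.1.1.1.1] true OR false = true
[1.1.1.1] NOT true = false
[1.1.1.2.1.1] true OR false = true
[1.1.1.2.1] NOT true = false
[1.1.1.2] NOT false = true
[1.1.1] false AND true = false
[1.1.2.1] true AND false = false
[1.1.2.2] false AND false AND true = false
[1.1.2] false OR false = false
[1.1.3.1] true AND true = true
[1.1.3.2] true AND false AND true = false
[1.1.3] true AND false = false
[1.1] false OR false OR false = false
[1] NOT false = true
[2] false → false (antecedent false ⇒ implication holds) = true
[root] true AND true = true
Overall: true → permitted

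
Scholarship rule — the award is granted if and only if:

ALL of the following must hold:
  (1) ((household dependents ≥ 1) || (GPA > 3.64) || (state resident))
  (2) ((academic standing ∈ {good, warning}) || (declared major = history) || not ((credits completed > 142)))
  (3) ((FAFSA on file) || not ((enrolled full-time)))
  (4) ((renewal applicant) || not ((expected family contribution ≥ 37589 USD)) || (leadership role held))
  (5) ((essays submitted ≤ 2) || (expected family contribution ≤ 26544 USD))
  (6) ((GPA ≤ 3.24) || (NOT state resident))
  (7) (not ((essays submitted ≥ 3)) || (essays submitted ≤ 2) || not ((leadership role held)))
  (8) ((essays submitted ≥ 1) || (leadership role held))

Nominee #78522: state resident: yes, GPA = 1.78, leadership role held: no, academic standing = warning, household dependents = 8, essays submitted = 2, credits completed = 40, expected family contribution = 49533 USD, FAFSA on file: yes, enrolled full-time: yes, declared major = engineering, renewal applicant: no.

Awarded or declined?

Atomic conditions:
  household dependents ≥ 1: 8 ≥ 1 is true
  GPA > 3.64: 1.78 > 3.64 is false
  state resident: yes → true
  academic standing ∈ {good, warning}: warning is in the set → true
  declared major = history: engineering == history is false
  credits completed > 142: 40 > 142 is false
  FAFSA on file: yes → true
  enrolled full-time: yes → true
  renewal applicant: no → false
  expected family contribution ≥ 37589 USD: 49533 ≥ 37589 is true
  leadership role held: no → false
  essays submitted ≤ 2: 2 ≤ 2 is true
  expected family contribution ≤ 26544 USD: 49533 ≤ 26544 is false
  GPA ≤ 3.24: 1.78 ≤ 3.24 is true
  NOT state resident: yes → false
  essays submitted ≥ 3: 2 ≥ 3 is false
  essays submitted ≥ 1: 2 ≥ 1 is true
Combine:
[1] true OR false OR true = true
[2.3] NOT false = true
[2] true OR false OR true = true
[3.2] NOT true = false
[3] true OR false = true
[4.2] NOT true = false
[4] false OR false OR false = false
[5] true OR false = true
[6] true OR false = true
[7.1] NOT false = true
[7.3] NOT false = true
[7] true OR true OR true = true
[8] true OR false = true
[root] true AND true AND true AND false AND true AND true AND true AND true = false
Overall: false → declined

Declined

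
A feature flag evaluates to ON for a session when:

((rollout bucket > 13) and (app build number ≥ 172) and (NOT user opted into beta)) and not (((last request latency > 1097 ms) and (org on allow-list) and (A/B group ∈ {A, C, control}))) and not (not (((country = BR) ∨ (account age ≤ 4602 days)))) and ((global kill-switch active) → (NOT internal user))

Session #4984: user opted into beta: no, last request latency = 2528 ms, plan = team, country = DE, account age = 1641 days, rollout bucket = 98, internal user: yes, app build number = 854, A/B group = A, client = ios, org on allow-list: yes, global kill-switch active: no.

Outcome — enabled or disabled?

Disabled

Atomic conditions:
  rollout bucket > 13: 98 > 13 is true
  app build number ≥ 172: 854 ≥ 172 is true
  NOT user opted into beta: no → true
  last request latency > 1097 ms: 2528 > 1097 is true
  org on allow-list: yes → true
  A/B group ∈ {A, C, control}: A is in the set → true
  country = BR: DE == BR is false
  account age ≤ 4602 days: 1641 ≤ 4602 is true
  global kill-switch active: no → false
  NOT internal user: yes → false
Combine:
[1] true AND true AND true = true
[2.1] true AND true AND true = true
[2] NOT true = false
[3.1.1] false OR true = true
[3.1] NOT true = false
[3] NOT false = true
[4] false → false (antecedent false ⇒ implication holds) = true
[root] true AND false AND true AND true = false
Overall: false → disabled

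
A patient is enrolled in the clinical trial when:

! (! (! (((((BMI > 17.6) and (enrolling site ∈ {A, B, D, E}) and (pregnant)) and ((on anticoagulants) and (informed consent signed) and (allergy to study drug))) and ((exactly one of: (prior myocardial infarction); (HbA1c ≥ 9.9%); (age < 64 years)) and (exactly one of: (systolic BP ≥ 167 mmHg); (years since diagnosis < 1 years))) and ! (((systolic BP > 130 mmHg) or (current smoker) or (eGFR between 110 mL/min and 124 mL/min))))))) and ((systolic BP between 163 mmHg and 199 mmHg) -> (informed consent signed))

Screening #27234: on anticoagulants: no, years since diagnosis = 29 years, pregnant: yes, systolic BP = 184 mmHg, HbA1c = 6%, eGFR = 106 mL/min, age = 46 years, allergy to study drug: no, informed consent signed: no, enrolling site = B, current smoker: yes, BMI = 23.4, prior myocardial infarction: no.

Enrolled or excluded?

Atomic conditions:
  BMI > 17.6: 23.4 > 17.6 is true
  enrolling site ∈ {A, B, D, E}: B is in the set → true
  pregnant: yes → true
  on anticoagulants: no → false
  informed consent signed: no → false
  allergy to study drug: no → false
  prior myocardial infarction: no → false
  HbA1c ≥ 9.9%: 6 ≥ 9.9 is false
  age < 64 years: 46 < 64 is true
  systolic BP ≥ 167 mmHg: 184 ≥ 167 is true
  years since diagnosis < 1 years: 29 < 1 is false
  systolic BP > 130 mmHg: 184 > 130 is true
  current smoker: yes → true
  eGFR between 110 mL/min and 124 mL/min: 106 in [110, 124] is false
  systolic BP between 163 mmHg and 199 mmHg: 184 in [163, 199] is true
Combine:
[1.1.1.1.1.1] true AND true AND true = true
[1.1.1.1.1.2] false AND false AND false = false
[1.1.1.1.1] true AND false = false
[1.1.1.1.2.1] exactly-one(false, false, true) = true
[1.1.1.1.2.2] exactly-one(true, false) = true
[1.1.1.1.2] true AND true = true
[1.1.1.1.3.1] true OR true OR false = true
[1.1.1.1.3] NOT true = false
[1.1.1.1] false AND true AND false = false
[1.1.1] NOT false = true
[1.1] NOT true = false
[1] NOT false = true
[2] true → false = false
[root] true AND false = false
Overall: false → excluded

Excluded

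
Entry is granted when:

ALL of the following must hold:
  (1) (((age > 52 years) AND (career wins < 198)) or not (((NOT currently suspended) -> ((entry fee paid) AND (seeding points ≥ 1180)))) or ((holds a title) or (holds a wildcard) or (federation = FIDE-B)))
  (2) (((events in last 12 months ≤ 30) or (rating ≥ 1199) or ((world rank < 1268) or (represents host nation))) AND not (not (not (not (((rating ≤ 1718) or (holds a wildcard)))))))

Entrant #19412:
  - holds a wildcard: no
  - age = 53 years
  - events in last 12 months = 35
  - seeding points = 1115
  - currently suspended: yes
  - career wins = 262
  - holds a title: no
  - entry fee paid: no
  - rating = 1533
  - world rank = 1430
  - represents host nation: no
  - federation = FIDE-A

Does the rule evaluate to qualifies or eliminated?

Atomic conditions:
  age > 52 years: 53 > 52 is true
  career wins < 198: 262 < 198 is false
  NOT currently suspended: yes → false
  entry fee paid: no → false
  seeding points ≥ 1180: 1115 ≥ 1180 is false
  holds a title: no → false
  holds a wildcard: no → false
  federation = FIDE-B: FIDE-A == FIDE-B is false
  events in last 12 months ≤ 30: 35 ≤ 30 is false
  rating ≥ 1199: 1533 ≥ 1199 is true
  world rank < 1268: 1430 < 1268 is false
  represents host nation: no → false
  rating ≤ 1718: 1533 ≤ 1718 is true
Combine:
[1.1] true AND false = false
[1.2.1.2] false AND false = false
[1.2.1] false → false (antecedent false ⇒ implication holds) = true
[1.2] NOT true = false
[1.3] false OR false OR false = false
[1] false OR false OR false = false
[2.1.3] false OR false = false
[2.1] false OR true OR false = true
[2.2.1.1.1.1] true OR false = true
[2.2.1.1.1] NOT true = false
[2.2.1.1] NOT false = true
[2.2.1] NOT true = false
[2.2] NOT false = true
[2] true AND true = true
[root] false AND true = false
Overall: false → eliminated

Eliminated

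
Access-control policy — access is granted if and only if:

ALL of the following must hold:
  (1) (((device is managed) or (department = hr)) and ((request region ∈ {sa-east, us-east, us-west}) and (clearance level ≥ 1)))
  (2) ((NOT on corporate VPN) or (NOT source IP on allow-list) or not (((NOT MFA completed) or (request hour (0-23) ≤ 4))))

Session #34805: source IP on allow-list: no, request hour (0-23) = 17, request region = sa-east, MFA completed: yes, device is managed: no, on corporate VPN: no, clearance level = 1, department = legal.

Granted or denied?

Atomic conditions:
  device is managed: no → false
  department = hr: legal == hr is false
  request region ∈ {sa-east, us-east, us-west}: sa-east is in the set → true
  clearance level ≥ 1: 1 ≥ 1 is true
  NOT on corporate VPN: no → true
  NOT source IP on allow-list: no → true
  NOT MFA completed: yes → false
  request hour (0-23) ≤ 4: 17 ≤ 4 is false
Combine:
[1.1] false OR false = false
[1.2] true AND true = true
[1] false AND true = false
[2.3.1] false OR false = false
[2.3] NOT false = true
[2] true OR true OR true = true
[root] false AND true = false
Overall: false → denied

Denied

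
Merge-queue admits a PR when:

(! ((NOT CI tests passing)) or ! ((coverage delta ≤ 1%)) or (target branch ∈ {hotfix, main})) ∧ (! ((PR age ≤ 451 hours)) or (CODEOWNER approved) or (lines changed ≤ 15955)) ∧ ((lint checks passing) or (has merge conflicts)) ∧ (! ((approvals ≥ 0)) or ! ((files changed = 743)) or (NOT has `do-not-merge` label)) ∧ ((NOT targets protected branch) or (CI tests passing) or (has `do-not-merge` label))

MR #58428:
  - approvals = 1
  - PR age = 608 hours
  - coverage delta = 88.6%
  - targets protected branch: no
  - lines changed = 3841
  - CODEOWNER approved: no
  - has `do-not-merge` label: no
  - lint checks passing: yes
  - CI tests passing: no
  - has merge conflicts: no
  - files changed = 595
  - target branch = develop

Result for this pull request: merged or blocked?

Merged

Atomic conditions:
  NOT CI tests passing: no → true
  coverage delta ≤ 1%: 88.6 ≤ 1 is false
  target branch ∈ {hotfix, main}: develop is not in the set → false
  PR age ≤ 451 hours: 608 ≤ 451 is false
  CODEOWNER approved: no → false
  lines changed ≤ 15955: 3841 ≤ 15955 is true
  lint checks passing: yes → true
  has merge conflicts: no → false
  approvals ≥ 0: 1 ≥ 0 is true
  files changed = 743: 595 == 743 is false
  NOT has `do-not-merge` label: no → true
  NOT targets protected branch: no → true
  CI tests passing: no → false
  has `do-not-merge` label: no → false
Combine:
[1.1] NOT true = false
[1.2] NOT false = true
[1] false OR true OR false = true
[2.1] NOT false = true
[2] true OR false OR true = true
[3] true OR false = true
[4.1] NOT true = false
[4.2] NOT false = true
[4] false OR true OR true = true
[5] true OR false OR false = true
[root] true AND true AND true AND true AND true = true
Overall: true → merged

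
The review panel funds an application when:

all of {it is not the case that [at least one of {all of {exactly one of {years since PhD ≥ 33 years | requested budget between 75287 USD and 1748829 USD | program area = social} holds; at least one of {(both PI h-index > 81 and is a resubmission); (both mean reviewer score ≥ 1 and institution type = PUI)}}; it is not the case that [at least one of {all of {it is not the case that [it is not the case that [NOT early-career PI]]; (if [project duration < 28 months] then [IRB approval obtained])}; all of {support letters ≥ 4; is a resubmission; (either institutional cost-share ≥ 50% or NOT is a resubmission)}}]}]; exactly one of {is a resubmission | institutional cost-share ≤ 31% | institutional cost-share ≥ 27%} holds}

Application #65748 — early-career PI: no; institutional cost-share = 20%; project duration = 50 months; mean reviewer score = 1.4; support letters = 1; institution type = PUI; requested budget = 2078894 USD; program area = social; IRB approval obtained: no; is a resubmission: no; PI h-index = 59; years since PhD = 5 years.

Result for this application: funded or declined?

Atomic conditions:
  years since PhD ≥ 33 years: 5 ≥ 33 is false
  requested budget between 75287 USD and 1748829 USD: 2078894 in [75287, 1748829] is false
  program area = social: social == social is true
  PI h-index > 81: 59 > 81 is false
  is a resubmission: no → false
  mean reviewer score ≥ 1: 1.4 ≥ 1 is true
  institution type = PUI: PUI == PUI is true
  NOT early-career PI: no → true
  project duration < 28 months: 50 < 28 is false
  IRB approval obtained: no → false
  support letters ≥ 4: 1 ≥ 4 is false
  institutional cost-share ≥ 50%: 20 ≥ 50 is false
  NOT is a resubmission: no → true
  institutional cost-share ≤ 31%: 20 ≤ 31 is true
  institutional cost-share ≥ 27%: 20 ≥ 27 is false
Combine:
[1.1.1.1] exactly-one(false, false, true) = true
[1.1.1.2.1] false AND false = false
[1.1.1.2.2] true AND true = true
[1.1.1.2] false OR true = true
[1.1.1] true AND true = true
[1.1.2.1.1.1.1] NOT true = false
[1.1.2.1.1.1] NOT false = true
[1.1.2.1.1.2] false → false (antecedent false ⇒ implication holds) = true
[1.1.2.1.1] true AND true = true
[1.1.2.1.2.3] false OR true = true
[1.1.2.1.2] false AND false AND true = false
[1.1.2.1] true OR false = true
[1.1.2] NOT true = false
[1.1] true OR false = true
[1] NOT true = false
[2] exactly-one(false, true, false) = true
[root] false AND true = false
Overall: false → declined

Declined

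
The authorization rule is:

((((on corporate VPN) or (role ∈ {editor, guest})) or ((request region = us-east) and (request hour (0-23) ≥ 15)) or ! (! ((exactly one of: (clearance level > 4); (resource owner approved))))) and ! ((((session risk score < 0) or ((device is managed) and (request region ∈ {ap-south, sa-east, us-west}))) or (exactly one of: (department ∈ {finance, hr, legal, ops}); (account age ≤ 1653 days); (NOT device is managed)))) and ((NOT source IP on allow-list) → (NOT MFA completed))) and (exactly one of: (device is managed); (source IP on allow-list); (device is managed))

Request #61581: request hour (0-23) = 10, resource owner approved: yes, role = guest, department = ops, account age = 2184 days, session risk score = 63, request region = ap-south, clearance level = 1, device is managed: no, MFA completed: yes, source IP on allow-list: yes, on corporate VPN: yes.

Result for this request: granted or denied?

Atomic conditions:
  on corporate VPN: yes → true
  role ∈ {editor, guest}: guest is in the set → true
  request region = us-east: ap-south == us-east is false
  request hour (0-23) ≥ 15: 10 ≥ 15 is false
  clearance level > 4: 1 > 4 is false
  resource owner approved: yes → true
  session risk score < 0: 63 < 0 is false
  device is managed: no → false
  request region ∈ {ap-south, sa-east, us-west}: ap-south is in the set → true
  department ∈ {finance, hr, legal, ops}: ops is in the set → true
  account age ≤ 1653 days: 2184 ≤ 1653 is false
  NOT device is managed: no → true
  NOT source IP on allow-list: yes → false
  NOT MFA completed: yes → false
  source IP on allow-list: yes → true
Combine:
[1.1.1] true OR true = true
[1.1.2] false AND false = false
[1.1.3.1.1] exactly-one(false, true) = true
[1.1.3.1] NOT true = false
[1.1.3] NOT false = true
[1.1] true OR false OR true = true
[1.2.1.1.2] false AND true = false
[1.2.1.1] false OR false = false
[1.2.1.2] exactly-one(true, false, true) = false
[1.2.1] false OR false = false
[1.2] NOT false = true
[1.3] false → false (antecedent false ⇒ implication holds) = true
[1] true AND true AND true = true
[2] exactly-one(false, true, false) = true
[root] true AND true = true
Overall: true → granted

Granted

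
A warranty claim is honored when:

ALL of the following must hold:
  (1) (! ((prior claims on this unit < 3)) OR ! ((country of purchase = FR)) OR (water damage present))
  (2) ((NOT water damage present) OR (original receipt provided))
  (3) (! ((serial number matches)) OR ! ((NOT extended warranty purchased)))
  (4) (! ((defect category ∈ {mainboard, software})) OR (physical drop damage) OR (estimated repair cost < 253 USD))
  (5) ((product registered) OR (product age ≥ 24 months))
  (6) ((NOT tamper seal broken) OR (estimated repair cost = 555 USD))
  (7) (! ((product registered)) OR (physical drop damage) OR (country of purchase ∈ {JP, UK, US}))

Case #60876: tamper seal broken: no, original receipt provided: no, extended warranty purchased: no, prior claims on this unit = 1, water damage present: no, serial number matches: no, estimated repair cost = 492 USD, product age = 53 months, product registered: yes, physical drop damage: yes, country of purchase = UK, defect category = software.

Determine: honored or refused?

Atomic conditions:
  prior claims on this unit < 3: 1 < 3 is true
  country of purchase = FR: UK == FR is false
  water damage present: no → false
  NOT water damage present: no → true
  original receipt provided: no → false
  serial number matches: no → false
  NOT extended warranty purchased: no → true
  defect category ∈ {mainboard, software}: software is in the set → true
  physical drop damage: yes → true
  estimated repair cost < 253 USD: 492 < 253 is false
  product registered: yes → true
  product age ≥ 24 months: 53 ≥ 24 is true
  NOT tamper seal broken: no → true
  estimated repair cost = 555 USD: 492 == 555 is false
  country of purchase ∈ {JP, UK, US}: UK is in the set → true
Combine:
[1.1] NOT true = false
[1.2] NOT false = true
[1] false OR true OR false = true
[2] true OR false = true
[3.1] NOT false = true
[3.2] NOT true = false
[3] true OR false = true
[4.1] NOT true = false
[4] false OR true OR false = true
[5] true OR true = true
[6] true OR false = true
[7.1] NOT true = false
[7] false OR true OR true = true
[root] true AND true AND true AND true AND true AND true AND true = true
Overall: true → honored

Honored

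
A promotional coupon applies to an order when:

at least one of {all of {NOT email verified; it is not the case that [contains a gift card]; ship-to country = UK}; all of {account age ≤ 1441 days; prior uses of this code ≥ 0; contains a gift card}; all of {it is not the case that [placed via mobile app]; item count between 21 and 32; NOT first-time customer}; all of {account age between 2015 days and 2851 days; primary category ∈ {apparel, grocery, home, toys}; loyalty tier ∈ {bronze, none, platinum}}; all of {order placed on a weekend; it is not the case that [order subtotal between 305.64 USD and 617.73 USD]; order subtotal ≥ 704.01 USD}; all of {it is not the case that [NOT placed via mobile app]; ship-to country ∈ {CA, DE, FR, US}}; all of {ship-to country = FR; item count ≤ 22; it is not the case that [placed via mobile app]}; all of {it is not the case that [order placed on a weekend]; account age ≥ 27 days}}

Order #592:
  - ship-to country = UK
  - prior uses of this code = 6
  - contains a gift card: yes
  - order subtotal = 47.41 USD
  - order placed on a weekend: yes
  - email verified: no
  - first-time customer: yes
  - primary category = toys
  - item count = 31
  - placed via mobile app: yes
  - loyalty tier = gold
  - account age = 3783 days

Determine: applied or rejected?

Rejected

Atomic conditions:
  NOT email verified: no → true
  contains a gift card: yes → true
  ship-to country = UK: UK == UK is true
  account age ≤ 1441 days: 3783 ≤ 1441 is false
  prior uses of this code ≥ 0: 6 ≥ 0 is true
  placed via mobile app: yes → true
  item count between 21 and 32: 31 in [21, 32] is true
  NOT first-time customer: yes → false
  account age between 2015 days and 2851 days: 3783 in [2015, 2851] is false
  primary category ∈ {apparel, grocery, home, toys}: toys is in the set → true
  loyalty tier ∈ {bronze, none, platinum}: gold is not in the set → false
  order placed on a weekend: yes → true
  order subtotal between 305.64 USD and 617.73 USD: 47.41 in [305.64, 617.73] is false
  order subtotal ≥ 704.01 USD: 47.41 ≥ 704.01 is false
  NOT placed via mobile app: yes → false
  ship-to country ∈ {CA, DE, FR, US}: UK is not in the set → false
  ship-to country = FR: UK == FR is false
  item count ≤ 22: 31 ≤ 22 is false
  account age ≥ 27 days: 3783 ≥ 27 is true
Combine:
[1.2] NOT true = false
[1] true AND false AND true = false
[2] false AND true AND true = false
[3.1] NOT true = false
[3] false AND true AND false = false
[4] false AND true AND false = false
[5.2] NOT false = true
[5] true AND true AND false = false
[6.1] NOT false = true
[6] true AND false = false
[7.3] NOT true = false
[7] false AND false AND false = false
[8.1] NOT true = false
[8] false AND true = false
[root] false OR false OR false OR false OR false OR false OR false OR false = false
Overall: false → rejected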